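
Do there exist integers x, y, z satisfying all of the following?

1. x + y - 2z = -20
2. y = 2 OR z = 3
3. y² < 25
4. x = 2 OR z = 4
Yes

Take x = -14, y = 2, z = 4. Substituting into each constraint:
  (1) (-14) + 2 - 2(4) = -20 ✓
  (2) y = 2, target 2 ✓ (first branch holds)
  (3) y² = (2)² = 4, and 4 < 25 ✓
  (4) z = 4, target 4 ✓ (second branch holds)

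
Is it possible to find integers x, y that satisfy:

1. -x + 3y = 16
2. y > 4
Yes

Take x = -1, y = 5. Substituting into each constraint:
  (1) 1 + 3(5) = 16 ✓
  (2) 5 > 4 ✓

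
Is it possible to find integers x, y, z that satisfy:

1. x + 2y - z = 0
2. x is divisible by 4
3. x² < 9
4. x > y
Yes

Take x = 0, y = -1, z = -2. Substituting into each constraint:
  (1) 0 + 2(-1) + 2 = 0 ✓
  (2) 0 = 4 × 0, remainder 0 ✓
  (3) x² = (0)² = 0, and 0 < 9 ✓
  (4) 0 > -1 ✓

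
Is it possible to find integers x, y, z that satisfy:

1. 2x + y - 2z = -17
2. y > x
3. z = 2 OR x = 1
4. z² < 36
Yes

Take x = -5, y = -3, z = 2. Substituting into each constraint:
  (1) 2(-5) + (-3) - 2(2) = -17 ✓
  (2) -3 > -5 ✓
  (3) z = 2, target 2 ✓ (first branch holds)
  (4) z² = (2)² = 4, and 4 < 36 ✓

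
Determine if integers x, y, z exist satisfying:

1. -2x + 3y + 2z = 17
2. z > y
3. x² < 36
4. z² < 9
Yes

Take x = -5, y = 1, z = 2. Substituting into each constraint:
  (1) -2(-5) + 3(1) + 2(2) = 17 ✓
  (2) 2 > 1 ✓
  (3) x² = (-5)² = 25, and 25 < 36 ✓
  (4) z² = (2)² = 4, and 4 < 9 ✓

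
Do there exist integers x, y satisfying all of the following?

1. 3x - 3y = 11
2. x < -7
No

Even the single constraint (3x - 3y = 11) is infeasible over the integers.

  - 3x - 3y = 11: every term on the left is divisible by 3, so the LHS ≡ 0 (mod 3), but the RHS 11 is not — no integer solution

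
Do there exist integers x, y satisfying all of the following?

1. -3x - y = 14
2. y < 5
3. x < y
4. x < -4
Yes

Take x = -5, y = 1. Substituting into each constraint:
  (1) -3(-5) + (-1) = 14 ✓
  (2) 1 < 5 ✓
  (3) -5 < 1 ✓
  (4) -5 < -4 ✓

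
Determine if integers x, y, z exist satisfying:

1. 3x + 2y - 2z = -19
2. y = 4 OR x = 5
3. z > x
Yes

Take x = 5, y = 5, z = 22. Substituting into each constraint:
  (1) 3(5) + 2(5) - 2(22) = -19 ✓
  (2) x = 5, target 5 ✓ (second branch holds)
  (3) 22 > 5 ✓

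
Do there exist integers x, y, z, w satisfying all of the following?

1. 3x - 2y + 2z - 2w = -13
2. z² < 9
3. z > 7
No

A contradictory subset is {z² < 9, z > 7}. No integer assignment can satisfy these jointly:

  - z² < 9: restricts z to |z| ≤ 2
  - z > 7: bounds one variable relative to a constant

Direct contradiction: the bounds on z require z ≥ 8 and z ≤ 2 simultaneously, which is empty.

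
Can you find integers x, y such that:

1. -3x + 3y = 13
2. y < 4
No

Even the single constraint (-3x + 3y = 13) is infeasible over the integers.

  - -3x + 3y = 13: every term on the left is divisible by 3, so the LHS ≡ 0 (mod 3), but the RHS 13 is not — no integer solution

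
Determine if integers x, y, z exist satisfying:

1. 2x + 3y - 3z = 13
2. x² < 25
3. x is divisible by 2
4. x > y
Yes

Take x = 2, y = 1, z = -2. Substituting into each constraint:
  (1) 2(2) + 3(1) - 3(-2) = 13 ✓
  (2) x² = (2)² = 4, and 4 < 25 ✓
  (3) 2 = 2 × 1, remainder 0 ✓
  (4) 2 > 1 ✓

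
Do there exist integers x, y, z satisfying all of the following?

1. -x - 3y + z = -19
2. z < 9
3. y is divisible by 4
Yes

Take x = 0, y = 0, z = -19. Substituting into each constraint:
  (1) 0 - 3(0) + (-19) = -19 ✓
  (2) -19 < 9 ✓
  (3) 0 = 4 × 0, remainder 0 ✓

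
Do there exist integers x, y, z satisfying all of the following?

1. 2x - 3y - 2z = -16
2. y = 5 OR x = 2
Yes

Take x = 2, y = 4, z = 4. Substituting into each constraint:
  (1) 2(2) - 3(4) - 2(4) = -16 ✓
  (2) x = 2, target 2 ✓ (second branch holds)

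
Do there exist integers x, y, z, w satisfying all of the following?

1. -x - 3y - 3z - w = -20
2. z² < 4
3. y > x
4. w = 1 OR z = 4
Yes

Take x = 4, y = 5, z = 0, w = 1. Substituting into each constraint:
  (1) (-4) - 3(5) - 3(0) + (-1) = -20 ✓
  (2) z² = (0)² = 0, and 0 < 4 ✓
  (3) 5 > 4 ✓
  (4) w = 1, target 1 ✓ (first branch holds)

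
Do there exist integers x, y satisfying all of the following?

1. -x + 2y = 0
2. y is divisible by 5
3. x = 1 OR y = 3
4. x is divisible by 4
No

A contradictory subset is {-x + 2y = 0, x = 1 OR y = 3, x is divisible by 4}. No integer assignment can satisfy these jointly:

  - -x + 2y = 0: is a linear equation tying the variables together
  - x = 1 OR y = 3: forces a choice: either x = 1 or y = 3
  - x is divisible by 4: restricts x to multiples of 4

Split on the disjunction (x = 1 OR y = 3):
  • If x = 1: this contradicts the divisibility constraint — 1 is not a multiple of 4.
  • If y = 3: with y = 3, writing x = 4x', every remaining term of the linear equation is divisible by 4, so the left side is ≡ 0 (mod 4); but the right side -6 ≡ 2 (mod 4). No integers can satisfy it.
Both branches are infeasible, so the system has no integer solution.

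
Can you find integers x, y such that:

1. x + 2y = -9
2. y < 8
Yes

Take x = -9, y = 0. Substituting into each constraint:
  (1) (-9) + 2(0) = -9 ✓
  (2) 0 < 8 ✓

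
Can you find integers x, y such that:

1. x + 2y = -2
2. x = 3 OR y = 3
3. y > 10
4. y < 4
No

A contradictory subset is {y > 10, y < 4}. No integer assignment can satisfy these jointly:

  - y > 10: bounds one variable relative to a constant
  - y < 4: bounds one variable relative to a constant

Direct contradiction: the bounds on y require y ≥ 11 and y ≤ 3 simultaneously, which is empty.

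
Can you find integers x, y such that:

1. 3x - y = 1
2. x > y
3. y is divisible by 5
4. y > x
No

A contradictory subset is {x > y, y > x}. No integer assignment can satisfy these jointly:

  - x > y: bounds one variable relative to another variable
  - y > x: bounds one variable relative to another variable

Direct contradiction: x > y and y > x cannot both hold.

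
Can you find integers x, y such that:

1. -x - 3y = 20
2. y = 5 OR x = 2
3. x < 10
Yes

Take x = -35, y = 5. Substituting into each constraint:
  (1) 35 - 3(5) = 20 ✓
  (2) y = 5, target 5 ✓ (first branch holds)
  (3) -35 < 10 ✓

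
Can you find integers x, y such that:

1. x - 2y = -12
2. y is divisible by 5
Yes

Take x = -12, y = 0. Substituting into each constraint:
  (1) (-12) - 2(0) = -12 ✓
  (2) 0 = 5 × 0, remainder 0 ✓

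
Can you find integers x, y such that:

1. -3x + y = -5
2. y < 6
Yes

Take x = 2, y = 1. Substituting into each constraint:
  (1) -3(2) + 1 = -5 ✓
  (2) 1 < 6 ✓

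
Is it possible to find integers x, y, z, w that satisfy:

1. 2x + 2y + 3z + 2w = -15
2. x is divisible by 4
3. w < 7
Yes

Take x = 0, y = 0, z = 1, w = -9. Substituting into each constraint:
  (1) 2(0) + 2(0) + 3(1) + 2(-9) = -15 ✓
  (2) 0 = 4 × 0, remainder 0 ✓
  (3) -9 < 7 ✓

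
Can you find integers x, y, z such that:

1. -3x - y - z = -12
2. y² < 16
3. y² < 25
Yes

Take x = 0, y = 0, z = 12. Substituting into each constraint:
  (1) -3(0) + 0 + (-12) = -12 ✓
  (2) y² = (0)² = 0, and 0 < 16 ✓
  (3) y² = (0)² = 0, and 0 < 25 ✓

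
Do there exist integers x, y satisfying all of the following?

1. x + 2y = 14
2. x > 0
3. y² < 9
Yes

Take x = 14, y = 0. Substituting into each constraint:
  (1) 14 + 2(0) = 14 ✓
  (2) 14 > 0 ✓
  (3) y² = (0)² = 0, and 0 < 9 ✓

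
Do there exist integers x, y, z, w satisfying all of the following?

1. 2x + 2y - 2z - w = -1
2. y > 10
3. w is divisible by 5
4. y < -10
No

A contradictory subset is {y > 10, y < -10}. No integer assignment can satisfy these jointly:

  - y > 10: bounds one variable relative to a constant
  - y < -10: bounds one variable relative to a constant

Direct contradiction: the bounds on y require y ≥ 11 and y ≤ -11 simultaneously, which is empty.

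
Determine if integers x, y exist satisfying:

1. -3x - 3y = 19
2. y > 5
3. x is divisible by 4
No

Even the single constraint (-3x - 3y = 19) is infeasible over the integers.

  - -3x - 3y = 19: every term on the left is divisible by 3, so the LHS ≡ 0 (mod 3), but the RHS 19 is not — no integer solution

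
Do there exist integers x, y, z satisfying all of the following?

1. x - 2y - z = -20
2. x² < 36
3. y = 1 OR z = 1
Yes

Take x = 0, y = 1, z = 18. Substituting into each constraint:
  (1) 0 - 2(1) + (-18) = -20 ✓
  (2) x² = (0)² = 0, and 0 < 36 ✓
  (3) y = 1, target 1 ✓ (first branch holds)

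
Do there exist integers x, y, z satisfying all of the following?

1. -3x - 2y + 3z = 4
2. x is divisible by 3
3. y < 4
Yes

Take x = 0, y = -2, z = 0. Substituting into each constraint:
  (1) -3(0) - 2(-2) + 3(0) = 4 ✓
  (2) 0 = 3 × 0, remainder 0 ✓
  (3) -2 < 4 ✓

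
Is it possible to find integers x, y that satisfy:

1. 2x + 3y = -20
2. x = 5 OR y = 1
Yes

Take x = 5, y = -10. Substituting into each constraint:
  (1) 2(5) + 3(-10) = -20 ✓
  (2) x = 5, target 5 ✓ (first branch holds)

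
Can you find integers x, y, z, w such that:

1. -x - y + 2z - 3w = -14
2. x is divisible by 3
Yes

Take x = 0, y = 14, z = 0, w = 0. Substituting into each constraint:
  (1) 0 + (-14) + 2(0) - 3(0) = -14 ✓
  (2) 0 = 3 × 0, remainder 0 ✓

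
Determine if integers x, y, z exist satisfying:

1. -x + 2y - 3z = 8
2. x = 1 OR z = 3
Yes

Take x = -17, y = 0, z = 3. Substituting into each constraint:
  (1) 17 + 2(0) - 3(3) = 8 ✓
  (2) z = 3, target 3 ✓ (second branch holds)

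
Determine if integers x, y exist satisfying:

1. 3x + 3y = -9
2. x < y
Yes

Take x = -3, y = 0. Substituting into each constraint:
  (1) 3(-3) + 3(0) = -9 ✓
  (2) -3 < 0 ✓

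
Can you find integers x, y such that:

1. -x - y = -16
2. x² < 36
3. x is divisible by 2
Yes

Take x = 0, y = 16. Substituting into each constraint:
  (1) 0 + (-16) = -16 ✓
  (2) x² = (0)² = 0, and 0 < 36 ✓
  (3) 0 = 2 × 0, remainder 0 ✓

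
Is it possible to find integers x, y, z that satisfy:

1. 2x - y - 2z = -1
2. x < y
Yes

Take x = 0, y = 1, z = 0. Substituting into each constraint:
  (1) 2(0) + (-1) - 2(0) = -1 ✓
  (2) 0 < 1 ✓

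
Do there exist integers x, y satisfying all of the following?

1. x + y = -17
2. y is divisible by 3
Yes

Take x = -17, y = 0. Substituting into each constraint:
  (1) (-17) + 0 = -17 ✓
  (2) 0 = 3 × 0, remainder 0 ✓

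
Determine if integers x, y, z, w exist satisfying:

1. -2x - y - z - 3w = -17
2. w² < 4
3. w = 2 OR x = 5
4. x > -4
Yes

Take x = 5, y = 0, z = 4, w = 1. Substituting into each constraint:
  (1) -2(5) + 0 + (-4) - 3(1) = -17 ✓
  (2) w² = (1)² = 1, and 1 < 4 ✓
  (3) x = 5, target 5 ✓ (second branch holds)
  (4) 5 > -4 ✓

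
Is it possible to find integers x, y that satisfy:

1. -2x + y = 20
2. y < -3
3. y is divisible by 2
Yes

Take x = -12, y = -4. Substituting into each constraint:
  (1) -2(-12) + (-4) = 20 ✓
  (2) -4 < -3 ✓
  (3) -4 = 2 × -2, remainder 0 ✓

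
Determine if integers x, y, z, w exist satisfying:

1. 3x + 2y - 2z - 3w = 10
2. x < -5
Yes

Take x = -6, y = 14, z = 0, w = 0. Substituting into each constraint:
  (1) 3(-6) + 2(14) - 2(0) - 3(0) = 10 ✓
  (2) -6 < -5 ✓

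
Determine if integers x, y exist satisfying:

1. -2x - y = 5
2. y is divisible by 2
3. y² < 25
No

A contradictory subset is {-2x - y = 5, y is divisible by 2}. No integer assignment can satisfy these jointly:

  - -2x - y = 5: is a linear equation tying the variables together
  - y is divisible by 2: restricts y to multiples of 2

Modular obstruction: writing y = 2y', every remaining term of the linear equation is divisible by 2, so the left side is ≡ 0 (mod 2); but the right side 5 ≡ 1 (mod 2). No integers can satisfy it.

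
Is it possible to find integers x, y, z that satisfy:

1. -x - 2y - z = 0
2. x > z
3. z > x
No

A contradictory subset is {x > z, z > x}. No integer assignment can satisfy these jointly:

  - x > z: bounds one variable relative to another variable
  - z > x: bounds one variable relative to another variable

Direct contradiction: x > z and z > x cannot both hold.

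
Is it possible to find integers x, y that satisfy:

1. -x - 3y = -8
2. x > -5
Yes

Take x = 8, y = 0. Substituting into each constraint:
  (1) (-8) - 3(0) = -8 ✓
  (2) 8 > -5 ✓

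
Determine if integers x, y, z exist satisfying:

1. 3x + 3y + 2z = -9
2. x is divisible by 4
Yes

Take x = 0, y = 1, z = -6. Substituting into each constraint:
  (1) 3(0) + 3(1) + 2(-6) = -9 ✓
  (2) 0 = 4 × 0, remainder 0 ✓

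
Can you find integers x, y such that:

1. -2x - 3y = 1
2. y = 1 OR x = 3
Yes

Take x = -2, y = 1. Substituting into each constraint:
  (1) -2(-2) - 3(1) = 1 ✓
  (2) y = 1, target 1 ✓ (first branch holds)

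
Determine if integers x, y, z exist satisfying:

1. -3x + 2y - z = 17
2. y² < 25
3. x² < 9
Yes

Take x = 0, y = 2, z = -13. Substituting into each constraint:
  (1) -3(0) + 2(2) + 13 = 17 ✓
  (2) y² = (2)² = 4, and 4 < 25 ✓
  (3) x² = (0)² = 0, and 0 < 9 ✓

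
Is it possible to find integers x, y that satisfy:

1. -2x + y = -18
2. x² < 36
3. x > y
Yes

Take x = 0, y = -18. Substituting into each constraint:
  (1) -2(0) + (-18) = -18 ✓
  (2) x² = (0)² = 0, and 0 < 36 ✓
  (3) 0 > -18 ✓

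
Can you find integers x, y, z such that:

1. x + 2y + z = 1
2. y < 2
Yes

Take x = 0, y = 0, z = 1. Substituting into each constraint:
  (1) 0 + 2(0) + 1 = 1 ✓
  (2) 0 < 2 ✓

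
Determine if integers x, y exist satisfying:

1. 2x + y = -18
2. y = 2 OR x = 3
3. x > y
Yes

Take x = 3, y = -24. Substituting into each constraint:
  (1) 2(3) + (-24) = -18 ✓
  (2) x = 3, target 3 ✓ (second branch holds)
  (3) 3 > -24 ✓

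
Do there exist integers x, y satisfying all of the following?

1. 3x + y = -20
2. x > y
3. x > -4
Yes

Take x = -3, y = -11. Substituting into each constraint:
  (1) 3(-3) + (-11) = -20 ✓
  (2) -3 > -11 ✓
  (3) -3 > -4 ✓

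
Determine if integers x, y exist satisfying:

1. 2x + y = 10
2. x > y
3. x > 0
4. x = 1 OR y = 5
No

A contradictory subset is {2x + y = 10, x > y, x = 1 OR y = 5}. No integer assignment can satisfy these jointly:

  - 2x + y = 10: is a linear equation tying the variables together
  - x > y: bounds one variable relative to another variable
  - x = 1 OR y = 5: forces a choice: either x = 1 or y = 5

Split on the disjunction (x = 1 OR y = 5):
  • If x = 1: the equation forces y = 8, giving (x, y) = (1, 8), which violates x > y.
  • If y = 5: with y = 5, every remaining term of the linear equation is divisible by 2, so the left side is ≡ 0 (mod 2); but the right side 5 ≡ 1 (mod 2). No integers can satisfy it.
Both branches are infeasible, so the system has no integer solution.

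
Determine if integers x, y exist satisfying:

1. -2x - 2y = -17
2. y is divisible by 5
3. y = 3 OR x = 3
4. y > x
No

Even the single constraint (-2x - 2y = -17) is infeasible over the integers.

  - -2x - 2y = -17: every term on the left is divisible by 2, so the LHS ≡ 0 (mod 2), but the RHS -17 is not — no integer solution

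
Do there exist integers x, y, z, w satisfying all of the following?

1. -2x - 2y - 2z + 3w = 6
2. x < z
Yes

Take x = 1, y = 0, z = 2, w = 4. Substituting into each constraint:
  (1) -2(1) - 2(0) - 2(2) + 3(4) = 6 ✓
  (2) 1 < 2 ✓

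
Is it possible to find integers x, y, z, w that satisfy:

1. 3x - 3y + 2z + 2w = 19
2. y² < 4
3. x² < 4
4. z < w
Yes

Take x = 1, y = 0, z = 2, w = 6. Substituting into each constraint:
  (1) 3(1) - 3(0) + 2(2) + 2(6) = 19 ✓
  (2) y² = (0)² = 0, and 0 < 4 ✓
  (3) x² = (1)² = 1, and 1 < 4 ✓
  (4) 2 < 6 ✓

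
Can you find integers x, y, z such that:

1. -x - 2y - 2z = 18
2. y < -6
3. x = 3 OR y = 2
No

The full constraint system is jointly infeasible over the integers. Each constraint and what it forces:

  - -x - 2y - 2z = 18: is a linear equation tying the variables together
  - y < -6: bounds one variable relative to a constant
  - x = 3 OR y = 2: forces a choice: either x = 3 or y = 2

Split on the disjunction (x = 3 OR y = 2):
  • If x = 3: with x = 3, every remaining term of the linear equation is divisible by 2, so the left side is ≡ 0 (mod 2); but the right side 21 ≡ 1 (mod 2). No integers can satisfy it.
  • If y = 2: this contradicts the bound y ≤ -7.
Both branches are infeasible, so the system has no integer solution.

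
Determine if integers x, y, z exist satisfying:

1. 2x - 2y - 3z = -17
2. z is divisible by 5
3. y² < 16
Yes

Take x = -1, y = 0, z = 5. Substituting into each constraint:
  (1) 2(-1) - 2(0) - 3(5) = -17 ✓
  (2) 5 = 5 × 1, remainder 0 ✓
  (3) y² = (0)² = 0, and 0 < 16 ✓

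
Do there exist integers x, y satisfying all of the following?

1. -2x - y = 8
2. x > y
Yes

Take x = -2, y = -4. Substituting into each constraint:
  (1) -2(-2) + 4 = 8 ✓
  (2) -2 > -4 ✓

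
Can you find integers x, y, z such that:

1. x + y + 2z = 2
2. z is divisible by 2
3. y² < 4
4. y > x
Yes

Take x = -3, y = 1, z = 2. Substituting into each constraint:
  (1) (-3) + 1 + 2(2) = 2 ✓
  (2) 2 = 2 × 1, remainder 0 ✓
  (3) y² = (1)² = 1, and 1 < 4 ✓
  (4) 1 > -3 ✓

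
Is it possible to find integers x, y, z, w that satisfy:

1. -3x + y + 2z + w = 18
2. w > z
Yes

Take x = -6, y = 2, z = -1, w = 0. Substituting into each constraint:
  (1) -3(-6) + 2 + 2(-1) + 0 = 18 ✓
  (2) 0 > -1 ✓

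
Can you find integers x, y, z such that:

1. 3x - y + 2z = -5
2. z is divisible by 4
Yes

Take x = -1, y = 2, z = 0. Substituting into each constraint:
  (1) 3(-1) + (-2) + 2(0) = -5 ✓
  (2) 0 = 4 × 0, remainder 0 ✓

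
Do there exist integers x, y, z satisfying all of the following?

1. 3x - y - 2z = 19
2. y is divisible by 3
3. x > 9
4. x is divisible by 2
Yes

Take x = 10, y = 3, z = 4. Substituting into each constraint:
  (1) 3(10) + (-3) - 2(4) = 19 ✓
  (2) 3 = 3 × 1, remainder 0 ✓
  (3) 10 > 9 ✓
  (4) 10 = 2 × 5, remainder 0 ✓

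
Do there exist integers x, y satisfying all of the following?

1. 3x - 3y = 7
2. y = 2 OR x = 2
No

Even the single constraint (3x - 3y = 7) is infeasible over the integers.

  - 3x - 3y = 7: every term on the left is divisible by 3, so the LHS ≡ 0 (mod 3), but the RHS 7 is not — no integer solution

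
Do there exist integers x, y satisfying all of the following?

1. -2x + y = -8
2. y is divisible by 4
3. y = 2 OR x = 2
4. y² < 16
No

The full constraint system is jointly infeasible over the integers. Each constraint and what it forces:

  - -2x + y = -8: is a linear equation tying the variables together
  - y is divisible by 4: restricts y to multiples of 4
  - y = 2 OR x = 2: forces a choice: either y = 2 or x = 2
  - y² < 16: restricts y to |y| ≤ 3

Split on the disjunction (y = 2 OR x = 2):
  • If y = 2: this contradicts the divisibility constraint — 2 is not a multiple of 4.
  • If x = 2: the equation forces y = -4, but y² < 16 requires |y| ≤ 3.
Both branches are infeasible, so the system has no integer solution.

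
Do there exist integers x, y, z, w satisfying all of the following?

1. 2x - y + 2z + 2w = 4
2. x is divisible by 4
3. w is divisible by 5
Yes

Take x = 0, y = 0, z = 2, w = 0. Substituting into each constraint:
  (1) 2(0) + 0 + 2(2) + 2(0) = 4 ✓
  (2) 0 = 4 × 0, remainder 0 ✓
  (3) 0 = 5 × 0, remainder 0 ✓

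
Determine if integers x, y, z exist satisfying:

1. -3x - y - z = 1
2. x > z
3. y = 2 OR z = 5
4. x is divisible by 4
Yes

Take x = 8, y = -30, z = 5. Substituting into each constraint:
  (1) -3(8) + 30 + (-5) = 1 ✓
  (2) 8 > 5 ✓
  (3) z = 5, target 5 ✓ (second branch holds)
  (4) 8 = 4 × 2, remainder 0 ✓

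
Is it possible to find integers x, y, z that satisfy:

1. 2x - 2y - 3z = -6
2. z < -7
Yes

Take x = -15, y = 0, z = -8. Substituting into each constraint:
  (1) 2(-15) - 2(0) - 3(-8) = -6 ✓
  (2) -8 < -7 ✓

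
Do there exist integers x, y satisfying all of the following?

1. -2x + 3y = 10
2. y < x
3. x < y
No

A contradictory subset is {y < x, x < y}. No integer assignment can satisfy these jointly:

  - y < x: bounds one variable relative to another variable
  - x < y: bounds one variable relative to another variable

Direct contradiction: x > y and y > x cannot both hold.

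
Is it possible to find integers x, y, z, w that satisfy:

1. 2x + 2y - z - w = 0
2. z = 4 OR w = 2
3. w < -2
Yes

Take x = 0, y = 0, z = 4, w = -4. Substituting into each constraint:
  (1) 2(0) + 2(0) + (-4) + 4 = 0 ✓
  (2) z = 4, target 4 ✓ (first branch holds)
  (3) -4 < -2 ✓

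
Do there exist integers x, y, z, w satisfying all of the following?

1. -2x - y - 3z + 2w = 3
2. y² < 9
Yes

Take x = -2, y = 1, z = 0, w = 0. Substituting into each constraint:
  (1) -2(-2) + (-1) - 3(0) + 2(0) = 3 ✓
  (2) y² = (1)² = 1, and 1 < 9 ✓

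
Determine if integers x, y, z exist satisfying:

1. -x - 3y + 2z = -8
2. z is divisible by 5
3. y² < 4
Yes

Take x = 5, y = 1, z = 0. Substituting into each constraint:
  (1) (-5) - 3(1) + 2(0) = -8 ✓
  (2) 0 = 5 × 0, remainder 0 ✓
  (3) y² = (1)² = 1, and 1 < 4 ✓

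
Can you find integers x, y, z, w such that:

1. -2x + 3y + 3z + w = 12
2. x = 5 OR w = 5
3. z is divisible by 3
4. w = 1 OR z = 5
Yes

Take x = 5, y = 1, z = 6, w = 1. Substituting into each constraint:
  (1) -2(5) + 3(1) + 3(6) + 1 = 12 ✓
  (2) x = 5, target 5 ✓ (first branch holds)
  (3) 6 = 3 × 2, remainder 0 ✓
  (4) w = 1, target 1 ✓ (first branch holds)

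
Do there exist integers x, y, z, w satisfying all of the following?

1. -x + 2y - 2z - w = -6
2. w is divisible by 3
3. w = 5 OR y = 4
Yes

Take x = 14, y = 4, z = 0, w = 0. Substituting into each constraint:
  (1) (-14) + 2(4) - 2(0) + 0 = -6 ✓
  (2) 0 = 3 × 0, remainder 0 ✓
  (3) y = 4, target 4 ✓ (second branch holds)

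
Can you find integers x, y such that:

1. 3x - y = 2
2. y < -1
Yes

Take x = 0, y = -2. Substituting into each constraint:
  (1) 3(0) + 2 = 2 ✓
  (2) -2 < -1 ✓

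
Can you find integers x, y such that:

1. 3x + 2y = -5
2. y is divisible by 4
Yes

Take x = 1, y = -4. Substituting into each constraint:
  (1) 3(1) + 2(-4) = -5 ✓
  (2) -4 = 4 × -1, remainder 0 ✓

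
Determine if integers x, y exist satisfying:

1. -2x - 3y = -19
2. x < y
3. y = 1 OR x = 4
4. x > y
No

A contradictory subset is {x < y, x > y}. No integer assignment can satisfy these jointly:

  - x < y: bounds one variable relative to another variable
  - x > y: bounds one variable relative to another variable

Direct contradiction: y > x and x > y cannot both hold.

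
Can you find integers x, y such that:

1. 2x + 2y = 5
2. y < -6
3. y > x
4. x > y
No

Even the single constraint (2x + 2y = 5) is infeasible over the integers.

  - 2x + 2y = 5: every term on the left is divisible by 2, so the LHS ≡ 0 (mod 2), but the RHS 5 is not — no integer solution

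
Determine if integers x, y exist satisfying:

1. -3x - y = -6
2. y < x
Yes

Take x = 2, y = 0. Substituting into each constraint:
  (1) -3(2) + 0 = -6 ✓
  (2) 0 < 2 ✓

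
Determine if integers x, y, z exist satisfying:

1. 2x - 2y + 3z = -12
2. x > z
Yes

Take x = 1, y = 7, z = 0. Substituting into each constraint:
  (1) 2(1) - 2(7) + 3(0) = -12 ✓
  (2) 1 > 0 ✓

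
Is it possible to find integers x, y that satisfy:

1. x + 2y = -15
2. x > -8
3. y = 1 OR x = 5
Yes

Take x = 5, y = -10. Substituting into each constraint:
  (1) 5 + 2(-10) = -15 ✓
  (2) 5 > -8 ✓
  (3) x = 5, target 5 ✓ (second branch holds)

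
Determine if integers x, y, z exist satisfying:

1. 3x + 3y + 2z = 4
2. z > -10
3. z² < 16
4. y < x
Yes

Take x = 7, y = -7, z = 2. Substituting into each constraint:
  (1) 3(7) + 3(-7) + 2(2) = 4 ✓
  (2) 2 > -10 ✓
  (3) z² = (2)² = 4, and 4 < 16 ✓
  (4) -7 < 7 ✓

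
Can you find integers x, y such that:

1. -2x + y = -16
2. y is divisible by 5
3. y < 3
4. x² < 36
Yes

Take x = 3, y = -10. Substituting into each constraint:
  (1) -2(3) + (-10) = -16 ✓
  (2) -10 = 5 × -2, remainder 0 ✓
  (3) -10 < 3 ✓
  (4) x² = (3)² = 9, and 9 < 36 ✓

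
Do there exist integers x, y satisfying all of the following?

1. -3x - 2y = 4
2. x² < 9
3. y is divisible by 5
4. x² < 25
Yes

Take x = 2, y = -5. Substituting into each constraint:
  (1) -3(2) - 2(-5) = 4 ✓
  (2) x² = (2)² = 4, and 4 < 9 ✓
  (3) -5 = 5 × -1, remainder 0 ✓
  (4) x² = (2)² = 4, and 4 < 25 ✓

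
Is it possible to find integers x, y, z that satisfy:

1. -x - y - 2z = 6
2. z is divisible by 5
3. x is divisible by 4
Yes

Take x = 0, y = -6, z = 0. Substituting into each constraint:
  (1) 0 + 6 - 2(0) = 6 ✓
  (2) 0 = 5 × 0, remainder 0 ✓
  (3) 0 = 4 × 0, remainder 0 ✓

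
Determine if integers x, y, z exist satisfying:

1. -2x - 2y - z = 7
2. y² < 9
Yes

Take x = -4, y = 0, z = 1. Substituting into each constraint:
  (1) -2(-4) - 2(0) + (-1) = 7 ✓
  (2) y² = (0)² = 0, and 0 < 9 ✓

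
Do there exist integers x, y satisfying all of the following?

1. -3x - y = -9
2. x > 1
Yes

Take x = 2, y = 3. Substituting into each constraint:
  (1) -3(2) + (-3) = -9 ✓
  (2) 2 > 1 ✓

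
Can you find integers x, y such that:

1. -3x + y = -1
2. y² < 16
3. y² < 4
Yes

Take x = 0, y = -1. Substituting into each constraint:
  (1) -3(0) + (-1) = -1 ✓
  (2) y² = (-1)² = 1, and 1 < 16 ✓
  (3) y² = (-1)² = 1, and 1 < 4 ✓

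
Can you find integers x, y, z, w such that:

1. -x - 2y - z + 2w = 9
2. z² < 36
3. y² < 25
Yes

Take x = -9, y = 0, z = 0, w = 0. Substituting into each constraint:
  (1) 9 - 2(0) + 0 + 2(0) = 9 ✓
  (2) z² = (0)² = 0, and 0 < 36 ✓
  (3) y² = (0)² = 0, and 0 < 25 ✓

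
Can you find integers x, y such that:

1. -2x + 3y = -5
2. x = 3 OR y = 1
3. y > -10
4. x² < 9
No

A contradictory subset is {-2x + 3y = -5, x = 3 OR y = 1, x² < 9}. No integer assignment can satisfy these jointly:

  - -2x + 3y = -5: is a linear equation tying the variables together
  - x = 3 OR y = 1: forces a choice: either x = 3 or y = 1
  - x² < 9: restricts x to |x| ≤ 2

Split on the disjunction (x = 3 OR y = 1):
  • If x = 3: this contradicts x² < 9, which requires |x| ≤ 2.
  • If y = 1: the equation forces x = 4, but x² < 9 requires |x| ≤ 2.
Both branches are infeasible, so the system has no integer solution.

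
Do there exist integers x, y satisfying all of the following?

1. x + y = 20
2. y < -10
Yes

Take x = 31, y = -11. Substituting into each constraint:
  (1) 31 + (-11) = 20 ✓
  (2) -11 < -10 ✓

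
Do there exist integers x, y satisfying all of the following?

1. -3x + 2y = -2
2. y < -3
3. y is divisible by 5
Yes

Take x = -6, y = -10. Substituting into each constraint:
  (1) -3(-6) + 2(-10) = -2 ✓
  (2) -10 < -3 ✓
  (3) -10 = 5 × -2, remainder 0 ✓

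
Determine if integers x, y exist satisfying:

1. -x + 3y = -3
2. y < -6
Yes

Take x = -18, y = -7. Substituting into each constraint:
  (1) 18 + 3(-7) = -3 ✓
  (2) -7 < -6 ✓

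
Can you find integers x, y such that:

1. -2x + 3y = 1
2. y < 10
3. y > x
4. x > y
No

A contradictory subset is {y > x, x > y}. No integer assignment can satisfy these jointly:

  - y > x: bounds one variable relative to another variable
  - x > y: bounds one variable relative to another variable

Direct contradiction: y > x and x > y cannot both hold.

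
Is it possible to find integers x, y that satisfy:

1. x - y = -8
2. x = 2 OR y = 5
Yes

Take x = 2, y = 10. Substituting into each constraint:
  (1) 2 + (-10) = -8 ✓
  (2) x = 2, target 2 ✓ (first branch holds)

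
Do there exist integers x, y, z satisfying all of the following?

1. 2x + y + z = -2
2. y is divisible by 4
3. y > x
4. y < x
No

A contradictory subset is {y > x, y < x}. No integer assignment can satisfy these jointly:

  - y > x: bounds one variable relative to another variable
  - y < x: bounds one variable relative to another variable

Direct contradiction: y > x and x > y cannot both hold.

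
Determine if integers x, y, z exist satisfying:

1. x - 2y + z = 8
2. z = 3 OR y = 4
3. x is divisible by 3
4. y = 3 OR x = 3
Yes

Take x = 3, y = -1, z = 3. Substituting into each constraint:
  (1) 3 - 2(-1) + 3 = 8 ✓
  (2) z = 3, target 3 ✓ (first branch holds)
  (3) 3 = 3 × 1, remainder 0 ✓
  (4) x = 3, target 3 ✓ (second branch holds)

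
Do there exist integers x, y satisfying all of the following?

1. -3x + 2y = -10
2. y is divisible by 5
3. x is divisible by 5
Yes

Take x = 0, y = -5. Substituting into each constraint:
  (1) -3(0) + 2(-5) = -10 ✓
  (2) -5 = 5 × -1, remainder 0 ✓
  (3) 0 = 5 × 0, remainder 0 ✓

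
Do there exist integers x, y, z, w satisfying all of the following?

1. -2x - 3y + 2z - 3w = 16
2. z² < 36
Yes

Take x = 1, y = 0, z = 0, w = -6. Substituting into each constraint:
  (1) -2(1) - 3(0) + 2(0) - 3(-6) = 16 ✓
  (2) z² = (0)² = 0, and 0 < 36 ✓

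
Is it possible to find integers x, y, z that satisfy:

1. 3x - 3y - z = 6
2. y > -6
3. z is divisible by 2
Yes

Take x = 0, y = -2, z = 0. Substituting into each constraint:
  (1) 3(0) - 3(-2) + 0 = 6 ✓
  (2) -2 > -6 ✓
  (3) 0 = 2 × 0, remainder 0 ✓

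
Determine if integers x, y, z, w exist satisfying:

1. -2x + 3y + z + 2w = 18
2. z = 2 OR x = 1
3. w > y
Yes

Take x = 1, y = 0, z = 18, w = 1. Substituting into each constraint:
  (1) -2(1) + 3(0) + 18 + 2(1) = 18 ✓
  (2) x = 1, target 1 ✓ (second branch holds)
  (3) 1 > 0 ✓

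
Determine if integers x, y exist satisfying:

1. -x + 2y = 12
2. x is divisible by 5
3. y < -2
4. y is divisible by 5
No

A contradictory subset is {-x + 2y = 12, x is divisible by 5, y is divisible by 5}. No integer assignment can satisfy these jointly:

  - -x + 2y = 12: is a linear equation tying the variables together
  - x is divisible by 5: restricts x to multiples of 5
  - y is divisible by 5: restricts y to multiples of 5

Modular obstruction: writing x = 5x' and writing y = 5y', every remaining term of the linear equation is divisible by 5, so the left side is ≡ 0 (mod 5); but the right side 12 ≡ 2 (mod 5). No integers can satisfy it.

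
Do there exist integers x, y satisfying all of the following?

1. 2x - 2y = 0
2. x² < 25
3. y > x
No

A contradictory subset is {2x - 2y = 0, y > x}. No integer assignment can satisfy these jointly:

  - 2x - 2y = 0: is a linear equation tying the variables together
  - y > x: bounds one variable relative to another variable

From the equation, x − y = 0, i.e. y − x = 0; but y > x requires y − x ≥ 1. Contradiction.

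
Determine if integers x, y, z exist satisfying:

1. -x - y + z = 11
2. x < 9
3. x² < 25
Yes

Take x = 0, y = 0, z = 11. Substituting into each constraint:
  (1) 0 + 0 + 11 = 11 ✓
  (2) 0 < 9 ✓
  (3) x² = (0)² = 0, and 0 < 25 ✓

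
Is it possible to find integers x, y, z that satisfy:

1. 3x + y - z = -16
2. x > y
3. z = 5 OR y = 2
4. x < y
No

A contradictory subset is {x > y, x < y}. No integer assignment can satisfy these jointly:

  - x > y: bounds one variable relative to another variable
  - x < y: bounds one variable relative to another variable

Direct contradiction: x > y and y > x cannot both hold.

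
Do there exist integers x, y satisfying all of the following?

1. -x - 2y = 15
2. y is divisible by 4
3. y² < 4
Yes

Take x = -15, y = 0. Substituting into each constraint:
  (1) 15 - 2(0) = 15 ✓
  (2) 0 = 4 × 0, remainder 0 ✓
  (3) y² = (0)² = 0, and 0 < 4 ✓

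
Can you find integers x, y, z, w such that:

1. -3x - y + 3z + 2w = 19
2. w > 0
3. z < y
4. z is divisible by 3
Yes

Take x = -6, y = 1, z = 0, w = 1. Substituting into each constraint:
  (1) -3(-6) + (-1) + 3(0) + 2(1) = 19 ✓
  (2) 1 > 0 ✓
  (3) 0 < 1 ✓
  (4) 0 = 3 × 0, remainder 0 ✓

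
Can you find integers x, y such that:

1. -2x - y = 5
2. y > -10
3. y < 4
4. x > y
Yes

Take x = -1, y = -3. Substituting into each constraint:
  (1) -2(-1) + 3 = 5 ✓
  (2) -3 > -10 ✓
  (3) -3 < 4 ✓
  (4) -1 > -3 ✓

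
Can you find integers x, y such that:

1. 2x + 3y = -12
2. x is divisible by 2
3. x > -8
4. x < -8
No

A contradictory subset is {x > -8, x < -8}. No integer assignment can satisfy these jointly:

  - x > -8: bounds one variable relative to a constant
  - x < -8: bounds one variable relative to a constant

Direct contradiction: the bounds on x require x ≥ -7 and x ≤ -9 simultaneously, which is empty.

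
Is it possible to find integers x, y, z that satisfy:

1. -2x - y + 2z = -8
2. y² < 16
Yes

Take x = 4, y = 0, z = 0. Substituting into each constraint:
  (1) -2(4) + 0 + 2(0) = -8 ✓
  (2) y² = (0)² = 0, and 0 < 16 ✓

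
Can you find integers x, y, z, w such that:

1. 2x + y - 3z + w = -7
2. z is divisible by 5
Yes

Take x = 0, y = -7, z = 0, w = 0. Substituting into each constraint:
  (1) 2(0) + (-7) - 3(0) + 0 = -7 ✓
  (2) 0 = 5 × 0, remainder 0 ✓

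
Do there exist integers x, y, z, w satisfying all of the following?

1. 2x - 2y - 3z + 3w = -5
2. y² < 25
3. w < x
Yes

Take x = 0, y = 1, z = 0, w = -1. Substituting into each constraint:
  (1) 2(0) - 2(1) - 3(0) + 3(-1) = -5 ✓
  (2) y² = (1)² = 1, and 1 < 25 ✓
  (3) -1 < 0 ✓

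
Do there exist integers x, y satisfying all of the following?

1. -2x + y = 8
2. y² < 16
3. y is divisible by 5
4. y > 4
No

A contradictory subset is {y² < 16, y > 4}. No integer assignment can satisfy these jointly:

  - y² < 16: restricts y to |y| ≤ 3
  - y > 4: bounds one variable relative to a constant

Direct contradiction: the bounds on y require y ≥ 5 and y ≤ 3 simultaneously, which is empty.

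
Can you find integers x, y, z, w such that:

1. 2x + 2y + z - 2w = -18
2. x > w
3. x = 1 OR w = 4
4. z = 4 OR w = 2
Yes

Take x = 1, y = -12, z = 4, w = 0. Substituting into each constraint:
  (1) 2(1) + 2(-12) + 4 - 2(0) = -18 ✓
  (2) 1 > 0 ✓
  (3) x = 1, target 1 ✓ (first branch holds)
  (4) z = 4, target 4 ✓ (first branch holds)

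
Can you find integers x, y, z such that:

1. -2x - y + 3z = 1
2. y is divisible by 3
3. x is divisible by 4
Yes

Take x = -8, y = -3, z = -6. Substituting into each constraint:
  (1) -2(-8) + 3 + 3(-6) = 1 ✓
  (2) -3 = 3 × -1, remainder 0 ✓
  (3) -8 = 4 × -2, remainder 0 ✓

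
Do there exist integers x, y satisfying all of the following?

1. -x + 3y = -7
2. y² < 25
Yes

Take x = 7, y = 0. Substituting into each constraint:
  (1) (-7) + 3(0) = -7 ✓
  (2) y² = (0)² = 0, and 0 < 25 ✓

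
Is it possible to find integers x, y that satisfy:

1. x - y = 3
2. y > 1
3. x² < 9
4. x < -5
No

A contradictory subset is {x - y = 3, y > 1, x < -5}. No integer assignment can satisfy these jointly:

  - x - y = 3: is a linear equation tying the variables together
  - y > 1: bounds one variable relative to a constant
  - x < -5: bounds one variable relative to a constant

Range argument: with x ∈ [−∞, -6], y ∈ [2, ∞], the left side of the equation is at most -8, but the right side is 3 > -8. No integer solution exists.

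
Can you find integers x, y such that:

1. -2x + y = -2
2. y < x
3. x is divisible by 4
Yes

Take x = 0, y = -2. Substituting into each constraint:
  (1) -2(0) + (-2) = -2 ✓
  (2) -2 < 0 ✓
  (3) 0 = 4 × 0, remainder 0 ✓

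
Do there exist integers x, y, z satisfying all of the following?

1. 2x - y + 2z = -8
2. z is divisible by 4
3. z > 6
Yes

Take x = 0, y = 24, z = 8. Substituting into each constraint:
  (1) 2(0) + (-24) + 2(8) = -8 ✓
  (2) 8 = 4 × 2, remainder 0 ✓
  (3) 8 > 6 ✓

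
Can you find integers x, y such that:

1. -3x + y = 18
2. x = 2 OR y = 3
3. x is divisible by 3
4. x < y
No

A contradictory subset is {-3x + y = 18, x = 2 OR y = 3, x is divisible by 3}. No integer assignment can satisfy these jointly:

  - -3x + y = 18: is a linear equation tying the variables together
  - x = 2 OR y = 3: forces a choice: either x = 2 or y = 3
  - x is divisible by 3: restricts x to multiples of 3

Split on the disjunction (x = 2 OR y = 3):
  • If x = 2: this contradicts the divisibility constraint — 2 is not a multiple of 3.
  • If y = 3: with y = 3, writing x = 3x', every remaining term of the linear equation is divisible by 9, so the left side is ≡ 0 (mod 9); but the right side 15 ≡ 6 (mod 9). No integers can satisfy it.
Both branches are infeasible, so the system has no integer solution.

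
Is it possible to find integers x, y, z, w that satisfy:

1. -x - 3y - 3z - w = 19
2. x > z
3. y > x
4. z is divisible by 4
Yes

Take x = 1, y = 2, z = 0, w = -26. Substituting into each constraint:
  (1) (-1) - 3(2) - 3(0) + 26 = 19 ✓
  (2) 1 > 0 ✓
  (3) 2 > 1 ✓
  (4) 0 = 4 × 0, remainder 0 ✓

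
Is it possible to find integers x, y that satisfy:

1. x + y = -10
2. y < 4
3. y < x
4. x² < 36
Yes

Take x = 0, y = -10. Substituting into each constraint:
  (1) 0 + (-10) = -10 ✓
  (2) -10 < 4 ✓
  (3) -10 < 0 ✓
  (4) x² = (0)² = 0, and 0 < 36 ✓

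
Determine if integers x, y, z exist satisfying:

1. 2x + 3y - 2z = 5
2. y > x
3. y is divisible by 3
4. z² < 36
Yes

Take x = 2, y = 3, z = 4. Substituting into each constraint:
  (1) 2(2) + 3(3) - 2(4) = 5 ✓
  (2) 3 > 2 ✓
  (3) 3 = 3 × 1, remainder 0 ✓
  (4) z² = (4)² = 16, and 16 < 36 ✓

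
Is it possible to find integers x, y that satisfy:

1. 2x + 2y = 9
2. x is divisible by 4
No

Even the single constraint (2x + 2y = 9) is infeasible over the integers.

  - 2x + 2y = 9: every term on the left is divisible by 2, so the LHS ≡ 0 (mod 2), but the RHS 9 is not — no integer solution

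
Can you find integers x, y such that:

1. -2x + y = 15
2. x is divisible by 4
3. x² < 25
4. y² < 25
No

A contradictory subset is {-2x + y = 15, x² < 25, y² < 25}. No integer assignment can satisfy these jointly:

  - -2x + y = 15: is a linear equation tying the variables together
  - x² < 25: restricts x to |x| ≤ 4
  - y² < 25: restricts y to |y| ≤ 4

Range argument: with x ∈ [-4, 4], y ∈ [-4, 4], the left side of the equation is at most 12, but the right side is 15 > 12. No integer solution exists.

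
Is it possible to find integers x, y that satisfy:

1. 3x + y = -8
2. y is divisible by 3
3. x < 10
No

A contradictory subset is {3x + y = -8, y is divisible by 3}. No integer assignment can satisfy these jointly:

  - 3x + y = -8: is a linear equation tying the variables together
  - y is divisible by 3: restricts y to multiples of 3

Modular obstruction: writing y = 3y', every remaining term of the linear equation is divisible by 3, so the left side is ≡ 0 (mod 3); but the right side -8 ≡ 1 (mod 3). No integers can satisfy it.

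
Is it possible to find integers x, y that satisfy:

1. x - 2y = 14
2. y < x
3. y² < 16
Yes

Take x = 14, y = 0. Substituting into each constraint:
  (1) 14 - 2(0) = 14 ✓
  (2) 0 < 14 ✓
  (3) y² = (0)² = 0, and 0 < 16 ✓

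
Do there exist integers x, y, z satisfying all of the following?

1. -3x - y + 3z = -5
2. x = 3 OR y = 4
Yes

Take x = 3, y = 2, z = 2. Substituting into each constraint:
  (1) -3(3) + (-2) + 3(2) = -5 ✓
  (2) x = 3, target 3 ✓ (first branch holds)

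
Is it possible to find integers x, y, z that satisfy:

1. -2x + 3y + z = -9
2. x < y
Yes

Take x = -1, y = 0, z = -11. Substituting into each constraint:
  (1) -2(-1) + 3(0) + (-11) = -9 ✓
  (2) -1 < 0 ✓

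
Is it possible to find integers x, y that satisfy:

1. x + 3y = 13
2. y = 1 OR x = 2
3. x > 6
Yes

Take x = 10, y = 1. Substituting into each constraint:
  (1) 10 + 3(1) = 13 ✓
  (2) y = 1, target 1 ✓ (first branch holds)
  (3) 10 > 6 ✓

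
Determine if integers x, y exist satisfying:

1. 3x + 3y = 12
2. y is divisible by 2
Yes

Take x = 4, y = 0. Substituting into each constraint:
  (1) 3(4) + 3(0) = 12 ✓
  (2) 0 = 2 × 0, remainder 0 ✓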